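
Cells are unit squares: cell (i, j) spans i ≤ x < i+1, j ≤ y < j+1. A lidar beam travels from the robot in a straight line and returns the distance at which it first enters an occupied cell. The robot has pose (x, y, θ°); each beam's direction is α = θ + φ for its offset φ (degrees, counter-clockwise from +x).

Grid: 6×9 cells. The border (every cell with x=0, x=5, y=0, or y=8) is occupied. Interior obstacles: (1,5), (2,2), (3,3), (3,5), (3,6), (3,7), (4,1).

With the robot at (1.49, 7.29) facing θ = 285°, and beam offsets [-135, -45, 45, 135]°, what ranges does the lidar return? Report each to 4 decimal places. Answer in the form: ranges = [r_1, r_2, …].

ranges = [0.5658, 0.9800, 1.7436, 0.8198]

beam 1: φ=-135°, α=150°
  cosα=-0.8660 sinα=0.5000 | (1,7) | tMaxX 0.5658 tMaxY 1.4200 | tΔX 1.1547 tΔY 2.0000
    t=0.5658 [x] (0,7) — stop
  → r_1 = 0.5658
beam 2: φ=-45°, α=240°
  cosα=-0.5000 sinα=-0.8660 | (1,7) | tMaxX 0.9800 tMaxY 0.3349 | tΔX 2.0000 tΔY 1.1547
    t=0.3349 [y] (1,6)
    t=0.9800 [x] (0,6) — stop
  → r_2 = 0.9800
beam 3: φ=45°, α=330°
  cosα=0.8660 sinα=-0.5000 | (1,7) | tMaxX 0.5889 tMaxY 0.5800 | tΔX 1.1547 tΔY 2.0000
    t=0.5800 [y] (1,6)
    t=0.5889 [x] (2,6)
    t=1.7436 [x] (3,6) — stop
  → r_3 = 1.7436
beam 4: φ=135°, α=60°
  cosα=0.5000 sinα=0.8660 | (1,7) | tMaxX 1.0200 tMaxY 0.8198 | tΔX 2.0000 tΔY 1.1547
    t=0.8198 [y] (1,8) — stop
  → r_4 = 0.8198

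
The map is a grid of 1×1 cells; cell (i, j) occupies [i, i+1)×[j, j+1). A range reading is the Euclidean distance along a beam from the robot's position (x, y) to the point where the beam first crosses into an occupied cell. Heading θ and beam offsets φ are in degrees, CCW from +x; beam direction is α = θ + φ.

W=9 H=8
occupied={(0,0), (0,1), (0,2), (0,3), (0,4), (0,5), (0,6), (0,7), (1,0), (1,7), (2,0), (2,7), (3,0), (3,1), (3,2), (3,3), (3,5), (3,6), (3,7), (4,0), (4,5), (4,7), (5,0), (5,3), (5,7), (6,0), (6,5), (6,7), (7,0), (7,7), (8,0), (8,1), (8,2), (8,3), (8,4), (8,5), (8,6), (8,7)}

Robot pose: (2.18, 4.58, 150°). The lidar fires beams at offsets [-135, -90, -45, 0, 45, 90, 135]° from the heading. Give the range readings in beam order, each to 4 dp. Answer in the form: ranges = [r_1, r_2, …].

ranges = [1.6228, 1.6400, 2.5054, 1.3625, 1.2216, 2.3600, 3.1682]

beam 1: φ=-135°, α=15°
  dir = (cos 15°, sin 15°) = (0.9659, 0.2588); from cell (2,4)
  next x-line at t=0.8489, next y-line at t=1.6228; Δt_x=1.0353, Δt_y=3.8637
    x: enter (3,4) at t=0.8489
    y: enter (3,5) at t=1.6228 ← occupied
  → r_1 = 1.6228
beam 2: φ=-90°, α=60°
  dir = (cos 60°, sin 60°) = (0.5000, 0.8660); from cell (2,4)
  next x-line at t=1.6400, next y-line at t=0.4850; Δt_x=2.0000, Δt_y=1.1547
    y: enter (2,5) at t=0.4850
    y: enter (2,6) at t=1.6397
    x: enter (3,6) at t=1.6400 ← occupied
  → r_2 = 1.6400
beam 3: φ=-45°, α=105°
  dir = (cos 105°, sin 105°) = (-0.2588, 0.9659); from cell (2,4)
  next x-line at t=0.6955, next y-line at t=0.4348; Δt_x=3.8637, Δt_y=1.0353
    y: enter (2,5) at t=0.4348
    x: enter (1,5) at t=0.6955
    y: enter (1,6) at t=1.4701
    y: enter (1,7) at t=2.5054 ← occupied
  → r_3 = 2.5054
beam 4: φ=0°, α=150°
  dir = (cos 150°, sin 150°) = (-0.8660, 0.5000); from cell (2,4)
  next x-line at t=0.2078, next y-line at t=0.8400; Δt_x=1.1547, Δt_y=2.0000
    x: enter (1,4) at t=0.2078
    y: enter (1,5) at t=0.8400
    x: enter (0,5) at t=1.3625 ← occupied
  → r_4 = 1.3625
beam 5: φ=45°, α=195°
  dir = (cos 195°, sin 195°) = (-0.9659, -0.2588); from cell (2,4)
  next x-line at t=0.1863, next y-line at t=2.2409; Δt_x=1.0353, Δt_y=3.8637
    x: enter (1,4) at t=0.1863
    x: enter (0,4) at t=1.2216 ← occupied
  → r_5 = 1.2216
beam 6: φ=90°, α=240°
  dir = (cos 240°, sin 240°) = (-0.5000, -0.8660); from cell (2,4)
  next x-line at t=0.3600, next y-line at t=0.6697; Δt_x=2.0000, Δt_y=1.1547
    x: enter (1,4) at t=0.3600
    y: enter (1,3) at t=0.6697
    y: enter (1,2) at t=1.8244
    x: enter (0,2) at t=2.3600 ← occupied
  → r_6 = 2.3600
beam 7: φ=135°, α=285°
  dir = (cos 285°, sin 285°) = (0.2588, -0.9659); from cell (2,4)
  next x-line at t=3.1682, next y-line at t=0.6005; Δt_x=3.8637, Δt_y=1.0353
    y: enter (2,3) at t=0.6005
    y: enter (2,2) at t=1.6357
    y: enter (2,1) at t=2.6710
    x: enter (3,1) at t=3.1682 ← occupied
  → r_7 = 3.1682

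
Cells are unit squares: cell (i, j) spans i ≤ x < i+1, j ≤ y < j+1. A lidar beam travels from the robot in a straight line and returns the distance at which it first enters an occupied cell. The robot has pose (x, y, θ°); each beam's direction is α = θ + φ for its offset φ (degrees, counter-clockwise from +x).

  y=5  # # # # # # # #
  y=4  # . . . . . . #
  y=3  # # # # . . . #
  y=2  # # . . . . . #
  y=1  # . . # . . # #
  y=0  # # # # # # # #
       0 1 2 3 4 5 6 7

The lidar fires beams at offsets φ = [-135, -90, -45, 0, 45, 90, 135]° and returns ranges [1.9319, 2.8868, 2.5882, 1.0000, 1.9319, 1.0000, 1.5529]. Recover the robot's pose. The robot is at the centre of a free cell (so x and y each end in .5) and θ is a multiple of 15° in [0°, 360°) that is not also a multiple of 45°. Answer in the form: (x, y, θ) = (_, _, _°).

Enumerate (i+0.5, j+0.5, θ) over the 18 free cells and 16 admissible headings. For each, cast all 7 beams and compare to the given ranges.
  (3.5, 2.5, 150°): beam 1 = 3.6235 ≠ 1.9319 ✗
  (4.5, 4.5, 75°): beam 1 = 3.0000 ≠ 1.9319 ✗
  (3.5, 2.5, 120°): beam 1 = 2.5882 ≠ 1.9319 ✗
  …
  (4.5, 2.5, 120°): r_1=1.9319, r_2=2.8868, r_3=2.5882, r_4=1.0000, r_5=1.9319, r_6=1.0000, r_7=1.5529 — all match ✓
Unique over the lattice → pose = (4.5, 2.5, 120°).

(x, y, θ) = (4.5, 2.5, 120°)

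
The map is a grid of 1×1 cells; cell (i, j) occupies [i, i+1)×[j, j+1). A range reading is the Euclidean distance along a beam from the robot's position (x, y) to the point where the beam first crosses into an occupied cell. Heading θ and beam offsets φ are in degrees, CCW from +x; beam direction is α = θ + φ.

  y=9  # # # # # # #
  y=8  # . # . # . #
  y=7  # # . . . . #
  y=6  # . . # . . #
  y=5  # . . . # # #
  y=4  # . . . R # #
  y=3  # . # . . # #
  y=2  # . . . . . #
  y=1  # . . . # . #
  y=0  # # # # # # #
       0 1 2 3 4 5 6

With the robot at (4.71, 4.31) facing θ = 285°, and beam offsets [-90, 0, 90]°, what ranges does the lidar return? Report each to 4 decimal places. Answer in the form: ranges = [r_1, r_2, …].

beam 1: φ=-90°, α=195°
  cosα=-0.9659 sinα=-0.2588 | (4,4) | tMaxX 0.7350 tMaxY 1.1977 | tΔX 1.0353 tΔY 3.8637
    t=0.7350 [x] (3,4)
    t=1.1977 [y] (3,3)
    t=1.7703 [x] (2,3) — stop
  → r_1 = 1.7703
beam 2: φ=0°, α=285°
  cosα=0.2588 sinα=-0.9659 | (4,4) | tMaxX 1.1205 tMaxY 0.3209 | tΔX 3.8637 tΔY 1.0353
    t=0.3209 [y] (4,3)
    t=1.1205 [x] (5,3) — stop
  → r_2 = 1.1205
beam 3: φ=90°, α=15°
  cosα=0.9659 sinα=0.2588 | (4,4) | tMaxX 0.3002 tMaxY 2.6660 | tΔX 1.0353 tΔY 3.8637
    t=0.3002 [x] (5,4) — stop
  → r_3 = 0.3002

ranges = [1.7703, 1.1205, 0.3002]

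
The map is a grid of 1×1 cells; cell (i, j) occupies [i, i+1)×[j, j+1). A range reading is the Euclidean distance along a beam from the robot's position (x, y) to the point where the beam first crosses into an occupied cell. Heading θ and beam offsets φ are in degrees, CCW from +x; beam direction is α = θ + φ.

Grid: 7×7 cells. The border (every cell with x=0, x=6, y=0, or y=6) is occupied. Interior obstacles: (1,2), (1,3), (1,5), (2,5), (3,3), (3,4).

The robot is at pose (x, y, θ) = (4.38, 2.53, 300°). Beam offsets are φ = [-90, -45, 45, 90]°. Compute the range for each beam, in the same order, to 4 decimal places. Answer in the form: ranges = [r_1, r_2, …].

ranges = [3.0600, 1.5840, 1.6771, 1.8706]

beam 1: φ=-90°, α=210°
  direction (-0.8660, -0.5000); cell (4,2); t to first gridline: x 0.4388, y 1.0600 (then +1.1547 / +2.0000)
    (3,2) via x @ 0.4388
    (3,1) via y @ 1.0600
    (2,1) via x @ 1.5935
    (1,1) via x @ 2.7482
    (1,0) via y @ 3.0600  # hit
  → r_1 = 3.0600
beam 2: φ=-45°, α=255°
  direction (-0.2588, -0.9659); cell (4,2); t to first gridline: x 1.4682, y 0.5487 (then +3.8637 / +1.0353)
    (4,1) via y @ 0.5487
    (3,1) via x @ 1.4682
    (3,0) via y @ 1.5840  # hit
  → r_2 = 1.5840
beam 3: φ=45°, α=345°
  direction (0.9659, -0.2588); cell (4,2); t to first gridline: x 0.6419, y 2.0478 (then +1.0353 / +3.8637)
    (5,2) via x @ 0.6419
    (6,2) via x @ 1.6771  # hit
  → r_3 = 1.6771
beam 4: φ=90°, α=30°
  direction (0.8660, 0.5000); cell (4,2); t to first gridline: x 0.7159, y 0.9400 (then +1.1547 / +2.0000)
    (5,2) via x @ 0.7159
    (5,3) via y @ 0.9400
    (6,3) via x @ 1.8706  # hit
  → r_4 = 1.8706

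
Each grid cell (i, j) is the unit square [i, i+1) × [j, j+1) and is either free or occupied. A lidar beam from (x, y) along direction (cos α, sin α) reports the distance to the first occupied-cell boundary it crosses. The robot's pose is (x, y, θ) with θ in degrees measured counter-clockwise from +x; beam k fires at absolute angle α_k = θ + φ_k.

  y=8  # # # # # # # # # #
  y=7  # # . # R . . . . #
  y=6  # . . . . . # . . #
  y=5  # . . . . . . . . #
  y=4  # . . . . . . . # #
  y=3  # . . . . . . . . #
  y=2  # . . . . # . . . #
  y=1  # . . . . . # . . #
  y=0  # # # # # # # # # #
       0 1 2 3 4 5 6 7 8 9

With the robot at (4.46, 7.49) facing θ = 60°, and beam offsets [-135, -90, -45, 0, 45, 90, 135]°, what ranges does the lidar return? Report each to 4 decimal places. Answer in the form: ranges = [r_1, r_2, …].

beam 1: φ=-135°, α=285°
  d=(0.2588,-0.9659)  start (4,7)  tX=2.0864 tY=0.5073  stride 1/|dx|=3.8637 1/|dy|=1.0353
    cross y-line → (4,6), t=0.5073
    cross y-line → (4,5), t=1.5426
    cross x-line → (5,5), t=2.0864
    cross y-line → (5,4), t=2.5778
    cross y-line → (5,3), t=3.6131
    cross y-line → (5,2), t=4.6484 (wall)
  → r_1 = 4.6484
beam 2: φ=-90°, α=330°
  d=(0.8660,-0.5000)  start (4,7)  tX=0.6235 tY=0.9800  stride 1/|dx|=1.1547 1/|dy|=2.0000
    cross x-line → (5,7), t=0.6235
    cross y-line → (5,6), t=0.9800
    cross x-line → (6,6), t=1.7782 (wall)
  → r_2 = 1.7782
beam 3: φ=-45°, α=15°
  d=(0.9659,0.2588)  start (4,7)  tX=0.5590 tY=1.9705  stride 1/|dx|=1.0353 1/|dy|=3.8637
    cross x-line → (5,7), t=0.5590
    cross x-line → (6,7), t=1.5943
    cross y-line → (6,8), t=1.9705 (wall)
  → r_3 = 1.9705
beam 4: φ=0°, α=60°
  d=(0.5000,0.8660)  start (4,7)  tX=1.0800 tY=0.5889  stride 1/|dx|=2.0000 1/|dy|=1.1547
    cross y-line → (4,8), t=0.5889 (wall)
  → r_4 = 0.5889
beam 5: φ=45°, α=105°
  d=(-0.2588,0.9659)  start (4,7)  tX=1.7773 tY=0.5280  stride 1/|dx|=3.8637 1/|dy|=1.0353
    cross y-line → (4,8), t=0.5280 (wall)
  → r_5 = 0.5280
beam 6: φ=90°, α=150°
  d=(-0.8660,0.5000)  start (4,7)  tX=0.5312 tY=1.0200  stride 1/|dx|=1.1547 1/|dy|=2.0000
    cross x-line → (3,7), t=0.5312 (wall)
  → r_6 = 0.5312
beam 7: φ=135°, α=195°
  d=(-0.9659,-0.2588)  start (4,7)  tX=0.4762 tY=1.8932  stride 1/|dx|=1.0353 1/|dy|=3.8637
    cross x-line → (3,7), t=0.4762 (wall)
  → r_7 = 0.4762

ranges = [4.6484, 1.7782, 1.9705, 0.5889, 0.5280, 0.5312, 0.4762]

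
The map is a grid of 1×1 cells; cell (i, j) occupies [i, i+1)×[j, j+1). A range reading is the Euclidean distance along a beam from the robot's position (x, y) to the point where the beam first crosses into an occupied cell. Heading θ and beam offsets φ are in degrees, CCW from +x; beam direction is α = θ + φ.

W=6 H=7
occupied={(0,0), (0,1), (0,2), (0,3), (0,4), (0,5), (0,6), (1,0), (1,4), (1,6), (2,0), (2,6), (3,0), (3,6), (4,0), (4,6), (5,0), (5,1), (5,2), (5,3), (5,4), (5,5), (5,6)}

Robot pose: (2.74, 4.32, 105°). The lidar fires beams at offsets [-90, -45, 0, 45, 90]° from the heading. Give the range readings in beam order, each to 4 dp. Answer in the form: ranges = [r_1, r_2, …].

ranges = [2.3397, 1.9399, 1.7393, 0.8545, 0.7661]

beam 1: φ=-90°, α=15°
  dir = (cos 15°, sin 15°) = (0.9659, 0.2588); from cell (2,4)
  next x-line at t=0.2692, next y-line at t=2.6273; Δt_x=1.0353, Δt_y=3.8637
    x: enter (3,4) at t=0.2692
    x: enter (4,4) at t=1.3044
    x: enter (5,4) at t=2.3397 ← occupied
  → r_1 = 2.3397
beam 2: φ=-45°, α=60°
  dir = (cos 60°, sin 60°) = (0.5000, 0.8660); from cell (2,4)
  next x-line at t=0.5200, next y-line at t=0.7852; Δt_x=2.0000, Δt_y=1.1547
    x: enter (3,4) at t=0.5200
    y: enter (3,5) at t=0.7852
    y: enter (3,6) at t=1.9399 ← occupied
  → r_2 = 1.9399
beam 3: φ=0°, α=105°
  dir = (cos 105°, sin 105°) = (-0.2588, 0.9659); from cell (2,4)
  next x-line at t=2.8591, next y-line at t=0.7040; Δt_x=3.8637, Δt_y=1.0353
    y: enter (2,5) at t=0.7040
    y: enter (2,6) at t=1.7393 ← occupied
  → r_3 = 1.7393
beam 4: φ=45°, α=150°
  dir = (cos 150°, sin 150°) = (-0.8660, 0.5000); from cell (2,4)
  next x-line at t=0.8545, next y-line at t=1.3600; Δt_x=1.1547, Δt_y=2.0000
    x: enter (1,4) at t=0.8545 ← occupied
  → r_4 = 0.8545
beam 5: φ=90°, α=195°
  dir = (cos 195°, sin 195°) = (-0.9659, -0.2588); from cell (2,4)
  next x-line at t=0.7661, next y-line at t=1.2364; Δt_x=1.0353, Δt_y=3.8637
    x: enter (1,4) at t=0.7661 ← occupied
  → r_5 = 0.7661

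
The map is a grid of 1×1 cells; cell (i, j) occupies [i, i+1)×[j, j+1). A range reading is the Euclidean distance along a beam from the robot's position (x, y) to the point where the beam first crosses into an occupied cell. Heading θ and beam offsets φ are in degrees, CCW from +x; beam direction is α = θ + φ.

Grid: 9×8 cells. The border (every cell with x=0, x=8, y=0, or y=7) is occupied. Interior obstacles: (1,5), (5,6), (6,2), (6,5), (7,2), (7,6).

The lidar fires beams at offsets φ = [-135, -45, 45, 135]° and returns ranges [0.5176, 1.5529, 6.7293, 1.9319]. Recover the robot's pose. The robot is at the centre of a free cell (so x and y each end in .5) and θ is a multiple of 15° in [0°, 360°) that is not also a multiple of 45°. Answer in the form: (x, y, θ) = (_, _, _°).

(x, y, θ) = (1.5, 2.5, 330°)

The pose lattice has 36·16 = 576 candidates. Test each by forward raycasting.
  (1.5, 1.5, 345°): beam 1 = 0.5774 ≠ 0.5176 ✗
  (3.5, 5.5, 15°): beam 1 = 5.0000 ≠ 0.5176 ✗
  (4.5, 4.5, 75°): beam 1 = 4.0415 ≠ 0.5176 ✗
  …
  (1.5, 2.5, 330°): r_1=0.5176, r_2=1.5529, r_3=6.7293, r_4=1.9319 — all match ✓
Unique over the lattice → pose = (1.5, 2.5, 330°).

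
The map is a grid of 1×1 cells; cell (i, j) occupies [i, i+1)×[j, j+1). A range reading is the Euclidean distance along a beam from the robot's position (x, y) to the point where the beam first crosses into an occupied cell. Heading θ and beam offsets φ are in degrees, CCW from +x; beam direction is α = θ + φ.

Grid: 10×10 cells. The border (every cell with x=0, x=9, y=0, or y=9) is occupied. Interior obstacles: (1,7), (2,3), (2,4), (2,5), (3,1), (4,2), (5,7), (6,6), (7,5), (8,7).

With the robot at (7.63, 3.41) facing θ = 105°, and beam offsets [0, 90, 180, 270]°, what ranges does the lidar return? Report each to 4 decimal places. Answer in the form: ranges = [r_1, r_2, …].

beam 1: φ=0°, α=105°
  direction (-0.2588, 0.9659); cell (7,3); t to first gridline: x 2.4341, y 0.6108 (then +3.8637 / +1.0353)
    (7,4) via y @ 0.6108
    (7,5) via y @ 1.6461  # hit
  → r_1 = 1.6461
beam 2: φ=90°, α=195°
  direction (-0.9659, -0.2588); cell (7,3); t to first gridline: x 0.6522, y 1.5841 (then +1.0353 / +3.8637)
    (6,3) via x @ 0.6522
    (6,2) via y @ 1.5841
    (5,2) via x @ 1.6875
    (4,2) via x @ 2.7228  # hit
  → r_2 = 2.7228
beam 3: φ=180°, α=285°
  direction (0.2588, -0.9659); cell (7,3); t to first gridline: x 1.4296, y 0.4245 (then +3.8637 / +1.0353)
    (7,2) via y @ 0.4245
    (8,2) via x @ 1.4296
    (8,1) via y @ 1.4597
    (8,0) via y @ 2.4950  # hit
  → r_3 = 2.4950
beam 4: φ=270°, α=15°
  direction (0.9659, 0.2588); cell (7,3); t to first gridline: x 0.3831, y 2.2796 (then +1.0353 / +3.8637)
    (8,3) via x @ 0.3831
    (9,3) via x @ 1.4183  # hit
  → r_4 = 1.4183

ranges = [1.6461, 2.7228, 2.4950, 1.4183]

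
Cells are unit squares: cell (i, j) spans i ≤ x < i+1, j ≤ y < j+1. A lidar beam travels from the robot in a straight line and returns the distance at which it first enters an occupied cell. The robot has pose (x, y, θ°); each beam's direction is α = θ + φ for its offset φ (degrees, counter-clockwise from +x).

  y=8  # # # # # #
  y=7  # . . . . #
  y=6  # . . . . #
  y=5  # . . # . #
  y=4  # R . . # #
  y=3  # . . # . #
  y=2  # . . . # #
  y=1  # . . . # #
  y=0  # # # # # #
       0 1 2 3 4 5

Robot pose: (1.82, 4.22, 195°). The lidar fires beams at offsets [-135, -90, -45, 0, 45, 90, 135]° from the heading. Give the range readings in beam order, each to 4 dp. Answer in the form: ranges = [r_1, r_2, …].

ranges = [4.3648, 3.1682, 0.9469, 0.8489, 1.6400, 3.3336, 1.3625]

beam 1: φ=-135°, α=60°
  dir = (cos 60°, sin 60°) = (0.5000, 0.8660); from cell (1,4)
  next x-line at t=0.3600, next y-line at t=0.9007; Δt_x=2.0000, Δt_y=1.1547
    x: enter (2,4) at t=0.3600
    y: enter (2,5) at t=0.9007
    y: enter (2,6) at t=2.0554
    x: enter (3,6) at t=2.3600
    y: enter (3,7) at t=3.2101
    x: enter (4,7) at t=4.3600
    y: enter (4,8) at t=4.3648 ← occupied
  → r_1 = 4.3648
beam 2: φ=-90°, α=105°
  dir = (cos 105°, sin 105°) = (-0.2588, 0.9659); from cell (1,4)
  next x-line at t=3.1682, next y-line at t=0.8075; Δt_x=3.8637, Δt_y=1.0353
    y: enter (1,5) at t=0.8075
    y: enter (1,6) at t=1.8428
    y: enter (1,7) at t=2.8781
    x: enter (0,7) at t=3.1682 ← occupied
  → r_2 = 3.1682
beam 3: φ=-45°, α=150°
  dir = (cos 150°, sin 150°) = (-0.8660, 0.5000); from cell (1,4)
  next x-line at t=0.9469, next y-line at t=1.5600; Δt_x=1.1547, Δt_y=2.0000
    x: enter (0,4) at t=0.9469 ← occupied
  → r_3 = 0.9469
beam 4: φ=0°, α=195°
  dir = (cos 195°, sin 195°) = (-0.9659, -0.2588); from cell (1,4)
  next x-line at t=0.8489, next y-line at t=0.8500; Δt_x=1.0353, Δt_y=3.8637
    x: enter (0,4) at t=0.8489 ← occupied
  → r_4 = 0.8489
beam 5: φ=45°, α=240°
  dir = (cos 240°, sin 240°) = (-0.5000, -0.8660); from cell (1,4)
  next x-line at t=1.6400, next y-line at t=0.2540; Δt_x=2.0000, Δt_y=1.1547
    y: enter (1,3) at t=0.2540
    y: enter (1,2) at t=1.4087
    x: enter (0,2) at t=1.6400 ← occupied
  → r_5 = 1.6400
beam 6: φ=90°, α=285°
  dir = (cos 285°, sin 285°) = (0.2588, -0.9659); from cell (1,4)
  next x-line at t=0.6955, next y-line at t=0.2278; Δt_x=3.8637, Δt_y=1.0353
    y: enter (1,3) at t=0.2278
    x: enter (2,3) at t=0.6955
    y: enter (2,2) at t=1.2630
    y: enter (2,1) at t=2.2983
    y: enter (2,0) at t=3.3336 ← occupied
  → r_6 = 3.3336
beam 7: φ=135°, α=330°
  dir = (cos 330°, sin 330°) = (0.8660, -0.5000); from cell (1,4)
  next x-line at t=0.2078, next y-line at t=0.4400; Δt_x=1.1547, Δt_y=2.0000
    x: enter (2,4) at t=0.2078
    y: enter (2,3) at t=0.4400
    x: enter (3,3) at t=1.3625 ← occupied
  → r_7 = 1.3625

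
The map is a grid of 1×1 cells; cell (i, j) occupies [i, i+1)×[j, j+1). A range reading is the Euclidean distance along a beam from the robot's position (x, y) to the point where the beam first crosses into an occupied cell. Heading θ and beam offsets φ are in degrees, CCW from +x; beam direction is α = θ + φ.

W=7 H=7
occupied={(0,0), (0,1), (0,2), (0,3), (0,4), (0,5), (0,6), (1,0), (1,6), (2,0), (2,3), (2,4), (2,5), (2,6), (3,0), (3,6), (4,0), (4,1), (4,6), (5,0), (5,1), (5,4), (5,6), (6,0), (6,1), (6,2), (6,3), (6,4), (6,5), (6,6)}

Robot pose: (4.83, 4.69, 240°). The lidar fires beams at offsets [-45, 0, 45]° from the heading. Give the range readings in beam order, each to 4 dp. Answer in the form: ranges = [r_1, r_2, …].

beam 1: φ=-45°, α=195°
  direction (-0.9659, -0.2588); cell (4,4); t to first gridline: x 0.8593, y 2.6660 (then +1.0353 / +3.8637)
    (3,4) via x @ 0.8593
    (2,4) via x @ 1.8946  # hit
  → r_1 = 1.8946
beam 2: φ=0°, α=240°
  direction (-0.5000, -0.8660); cell (4,4); t to first gridline: x 1.6600, y 0.7967 (then +2.0000 / +1.1547)
    (4,3) via y @ 0.7967
    (3,3) via x @ 1.6600
    (3,2) via y @ 1.9514
    (3,1) via y @ 3.1061
    (2,1) via x @ 3.6600
    (2,0) via y @ 4.2608  # hit
  → r_2 = 4.2608
beam 3: φ=45°, α=285°
  direction (0.2588, -0.9659); cell (4,4); t to first gridline: x 0.6568, y 0.7143 (then +3.8637 / +1.0353)
    (5,4) via x @ 0.6568  # hit
  → r_3 = 0.6568

ranges = [1.8946, 4.2608, 0.6568]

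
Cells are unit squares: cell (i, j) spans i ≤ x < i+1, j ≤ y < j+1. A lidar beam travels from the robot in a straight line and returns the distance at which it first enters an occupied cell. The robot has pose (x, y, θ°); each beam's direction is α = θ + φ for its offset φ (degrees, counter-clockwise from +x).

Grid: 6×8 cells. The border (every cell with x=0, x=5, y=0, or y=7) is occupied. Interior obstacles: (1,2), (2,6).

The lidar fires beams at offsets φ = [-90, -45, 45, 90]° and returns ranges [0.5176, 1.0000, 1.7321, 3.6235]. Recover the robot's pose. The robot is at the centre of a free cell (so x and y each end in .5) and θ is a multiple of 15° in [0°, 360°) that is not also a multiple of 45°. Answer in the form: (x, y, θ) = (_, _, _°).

Candidates: 22 free-cell centres × 16 headings = 352 poses. Raycast each; keep the one whose scan matches to 4 dp.
  (1.5, 3.5, 150°): beam 1 = 2.8868 ≠ 0.5176 ✗
  (4.5, 2.5, 75°): beam 2 = 0.5774 ≠ 1.0000 ✗
  (3.5, 4.5, 255°): beam 1 = 2.5882 ≠ 0.5176 ✗
  (3.5, 6.5, 15°): beam 1 = 5.6940 ≠ 0.5176 ✗
  …
  (4.5, 5.5, 105°): r_1=0.5176, r_2=1.0000, r_3=1.7321, r_4=3.6235 — all match ✓
Unique over the lattice → pose = (4.5, 5.5, 105°).

(x, y, θ) = (4.5, 5.5, 105°)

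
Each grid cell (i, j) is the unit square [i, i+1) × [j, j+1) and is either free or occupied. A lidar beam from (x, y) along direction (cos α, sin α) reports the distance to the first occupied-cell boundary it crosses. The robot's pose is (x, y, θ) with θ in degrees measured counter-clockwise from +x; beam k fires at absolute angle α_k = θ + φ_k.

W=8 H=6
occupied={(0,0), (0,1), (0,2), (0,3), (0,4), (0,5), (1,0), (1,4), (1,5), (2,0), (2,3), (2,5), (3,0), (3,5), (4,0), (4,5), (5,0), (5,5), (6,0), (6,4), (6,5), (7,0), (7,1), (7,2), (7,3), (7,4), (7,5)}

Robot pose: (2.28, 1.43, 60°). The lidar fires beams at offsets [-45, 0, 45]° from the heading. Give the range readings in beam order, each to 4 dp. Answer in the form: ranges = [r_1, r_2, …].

ranges = [4.8865, 4.1223, 2.6607]

beam 1: φ=-45°, α=15°
  d=(0.9659,0.2588)  start (2,1)  tX=0.7454 tY=2.2023  stride 1/|dx|=1.0353 1/|dy|=3.8637
    cross x-line → (3,1), t=0.7454
    cross x-line → (4,1), t=1.7807
    cross y-line → (4,2), t=2.2023
    cross x-line → (5,2), t=2.8160
    cross x-line → (6,2), t=3.8512
    cross x-line → (7,2), t=4.8865 (wall)
  → r_1 = 4.8865
beam 2: φ=0°, α=60°
  d=(0.5000,0.8660)  start (2,1)  tX=1.4400 tY=0.6582  stride 1/|dx|=2.0000 1/|dy|=1.1547
    cross y-line → (2,2), t=0.6582
    cross x-line → (3,2), t=1.4400
    cross y-line → (3,3), t=1.8129
    cross y-line → (3,4), t=2.9676
    cross x-line → (4,4), t=3.4400
    cross y-line → (4,5), t=4.1223 (wall)
  → r_2 = 4.1223
beam 3: φ=45°, α=105°
  d=(-0.2588,0.9659)  start (2,1)  tX=1.0818 tY=0.5901  stride 1/|dx|=3.8637 1/|dy|=1.0353
    cross y-line → (2,2), t=0.5901
    cross x-line → (1,2), t=1.0818
    cross y-line → (1,3), t=1.6254
    cross y-line → (1,4), t=2.6607 (wall)
  → r_3 = 2.6607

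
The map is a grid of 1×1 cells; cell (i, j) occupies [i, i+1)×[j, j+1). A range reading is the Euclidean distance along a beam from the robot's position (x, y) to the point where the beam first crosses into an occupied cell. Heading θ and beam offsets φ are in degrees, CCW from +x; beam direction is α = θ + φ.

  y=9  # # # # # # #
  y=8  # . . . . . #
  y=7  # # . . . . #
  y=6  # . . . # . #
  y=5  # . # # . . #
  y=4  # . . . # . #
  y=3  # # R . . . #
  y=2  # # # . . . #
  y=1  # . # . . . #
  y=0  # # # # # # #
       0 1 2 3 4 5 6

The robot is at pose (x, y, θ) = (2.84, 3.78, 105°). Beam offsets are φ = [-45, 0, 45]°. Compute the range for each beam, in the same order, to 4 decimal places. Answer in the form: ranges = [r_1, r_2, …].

beam 1: φ=-45°, α=60°
  direction (0.5000, 0.8660); cell (2,3); t to first gridline: x 0.3200, y 0.2540 (then +2.0000 / +1.1547)
    (2,4) via y @ 0.2540
    (3,4) via x @ 0.3200
    (3,5) via y @ 1.4087  # hit
  → r_1 = 1.4087
beam 2: φ=0°, α=105°
  direction (-0.2588, 0.9659); cell (2,3); t to first gridline: x 3.2455, y 0.2278 (then +3.8637 / +1.0353)
    (2,4) via y @ 0.2278
    (2,5) via y @ 1.2630  # hit
  → r_2 = 1.2630
beam 3: φ=45°, α=150°
  direction (-0.8660, 0.5000); cell (2,3); t to first gridline: x 0.9699, y 0.4400 (then +1.1547 / +2.0000)
    (2,4) via y @ 0.4400
    (1,4) via x @ 0.9699
    (0,4) via x @ 2.1246  # hit
  → r_3 = 2.1246

ranges = [1.4087, 1.2630, 2.1246]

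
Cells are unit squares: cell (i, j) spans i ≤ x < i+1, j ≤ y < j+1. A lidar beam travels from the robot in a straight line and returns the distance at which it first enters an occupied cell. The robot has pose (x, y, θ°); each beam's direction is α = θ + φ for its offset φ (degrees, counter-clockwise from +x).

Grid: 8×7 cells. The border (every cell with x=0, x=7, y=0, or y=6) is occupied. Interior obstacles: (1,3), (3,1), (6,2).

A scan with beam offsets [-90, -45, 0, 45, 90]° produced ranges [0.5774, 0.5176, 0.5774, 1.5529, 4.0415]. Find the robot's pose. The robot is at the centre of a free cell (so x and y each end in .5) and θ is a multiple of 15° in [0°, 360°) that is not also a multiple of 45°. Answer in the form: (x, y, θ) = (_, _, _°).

(x, y, θ) = (1.5, 5.5, 210°)

Enumerate (i+0.5, j+0.5, θ) over the 27 free cells and 16 admissible headings. For each, cast all 5 beams and compare to the given ranges.
  (3.5, 5.5, 210°): beam 2 = 1.9319 ≠ 0.5176 ✗
  (3.5, 4.5, 195°): beam 1 = 1.5529 ≠ 0.5774 ✗
  (6.5, 1.5, 300°): beam 1 = 1.0000 ≠ 0.5774 ✗
  …
  (1.5, 5.5, 210°): r_1=0.5774, r_2=0.5176, r_3=0.5774, r_4=1.5529, r_5=4.0415 — all match ✓
No second candidate reproduces the full scan.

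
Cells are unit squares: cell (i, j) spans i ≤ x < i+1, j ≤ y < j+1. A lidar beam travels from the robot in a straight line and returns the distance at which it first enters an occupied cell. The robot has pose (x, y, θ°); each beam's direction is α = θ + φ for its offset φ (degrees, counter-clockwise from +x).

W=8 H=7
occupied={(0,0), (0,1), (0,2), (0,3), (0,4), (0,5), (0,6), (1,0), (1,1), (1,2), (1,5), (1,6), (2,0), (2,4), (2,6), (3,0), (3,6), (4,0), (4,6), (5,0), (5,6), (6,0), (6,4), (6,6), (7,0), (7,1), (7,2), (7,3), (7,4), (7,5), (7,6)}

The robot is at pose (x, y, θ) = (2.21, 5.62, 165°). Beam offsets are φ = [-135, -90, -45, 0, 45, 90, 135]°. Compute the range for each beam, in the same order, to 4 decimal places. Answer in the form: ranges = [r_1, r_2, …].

ranges = [0.7600, 0.3934, 0.4200, 0.2174, 0.2425, 0.6419, 0.7159]

beam 1: φ=-135°, α=30°
  cosα=0.8660 sinα=0.5000 | (2,5) | tMaxX 0.9122 tMaxY 0.7600 | tΔX 1.1547 tΔY 2.0000
    t=0.7600 [y] (2,6) — stop
  → r_1 = 0.7600
beam 2: φ=-90°, α=75°
  cosα=0.2588 sinα=0.9659 | (2,5) | tMaxX 3.0523 tMaxY 0.3934 | tΔX 3.8637 tΔY 1.0353
    t=0.3934 [y] (2,6) — stop
  → r_2 = 0.3934
beam 3: φ=-45°, α=120°
  cosα=-0.5000 sinα=0.8660 | (2,5) | tMaxX 0.4200 tMaxY 0.4388 | tΔX 2.0000 tΔY 1.1547
    t=0.4200 [x] (1,5) — stop
  → r_3 = 0.4200
beam 4: φ=0°, α=165°
  cosα=-0.9659 sinα=0.2588 | (2,5) | tMaxX 0.2174 tMaxY 1.4682 | tΔX 1.0353 tΔY 3.8637
    t=0.2174 [x] (1,5) — stop
  → r_4 = 0.2174
beam 5: φ=45°, α=210°
  cosα=-0.8660 sinα=-0.5000 | (2,5) | tMaxX 0.2425 tMaxY 1.2400 | tΔX 1.1547 tΔY 2.0000
    t=0.2425 [x] (1,5) — stop
  → r_5 = 0.2425
beam 6: φ=90°, α=255°
  cosα=-0.2588 sinα=-0.9659 | (2,5) | tMaxX 0.8114 tMaxY 0.6419 | tΔX 3.8637 tΔY 1.0353
    t=0.6419 [y] (2,4) — stop
  → r_6 = 0.6419
beam 7: φ=135°, α=300°
  cosα=0.5000 sinα=-0.8660 | (2,5) | tMaxX 1.5800 tMaxY 0.7159 | tΔX 2.0000 tΔY 1.1547
    t=0.7159 [y] (2,4) — stop
  → r_7 = 0.7159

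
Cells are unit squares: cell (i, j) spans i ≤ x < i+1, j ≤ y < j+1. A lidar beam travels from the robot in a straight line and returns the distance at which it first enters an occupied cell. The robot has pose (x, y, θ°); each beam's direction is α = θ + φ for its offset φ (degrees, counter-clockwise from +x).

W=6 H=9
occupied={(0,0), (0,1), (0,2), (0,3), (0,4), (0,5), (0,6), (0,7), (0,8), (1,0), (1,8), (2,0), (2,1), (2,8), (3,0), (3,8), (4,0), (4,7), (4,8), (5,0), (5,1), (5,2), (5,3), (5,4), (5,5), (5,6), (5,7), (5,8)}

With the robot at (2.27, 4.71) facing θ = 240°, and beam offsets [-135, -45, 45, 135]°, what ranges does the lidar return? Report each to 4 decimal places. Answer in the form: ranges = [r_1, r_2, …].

ranges = [3.4061, 1.3148, 2.8056, 2.8263]

beam 1: φ=-135°, α=105°
  dir = (cos 105°, sin 105°) = (-0.2588, 0.9659); from cell (2,4)
  next x-line at t=1.0432, next y-line at t=0.3002; Δt_x=3.8637, Δt_y=1.0353
    y: enter (2,5) at t=0.3002
    x: enter (1,5) at t=1.0432
    y: enter (1,6) at t=1.3355
    y: enter (1,7) at t=2.3708
    y: enter (1,8) at t=3.4061 ← occupied
  → r_1 = 3.4061
beam 2: φ=-45°, α=195°
  dir = (cos 195°, sin 195°) = (-0.9659, -0.2588); from cell (2,4)
  next x-line at t=0.2795, next y-line at t=2.7432; Δt_x=1.0353, Δt_y=3.8637
    x: enter (1,4) at t=0.2795
    x: enter (0,4) at t=1.3148 ← occupied
  → r_2 = 1.3148
beam 3: φ=45°, α=285°
  dir = (cos 285°, sin 285°) = (0.2588, -0.9659); from cell (2,4)
  next x-line at t=2.8205, next y-line at t=0.7350; Δt_x=3.8637, Δt_y=1.0353
    y: enter (2,3) at t=0.7350
    y: enter (2,2) at t=1.7703
    y: enter (2,1) at t=2.8056 ← occupied
  → r_3 = 2.8056
beam 4: φ=135°, α=15°
  dir = (cos 15°, sin 15°) = (0.9659, 0.2588); from cell (2,4)
  next x-line at t=0.7558, next y-line at t=1.1205; Δt_x=1.0353, Δt_y=3.8637
    x: enter (3,4) at t=0.7558
    y: enter (3,5) at t=1.1205
    x: enter (4,5) at t=1.7910
    x: enter (5,5) at t=2.8263 ← occupied
  → r_4 = 2.8263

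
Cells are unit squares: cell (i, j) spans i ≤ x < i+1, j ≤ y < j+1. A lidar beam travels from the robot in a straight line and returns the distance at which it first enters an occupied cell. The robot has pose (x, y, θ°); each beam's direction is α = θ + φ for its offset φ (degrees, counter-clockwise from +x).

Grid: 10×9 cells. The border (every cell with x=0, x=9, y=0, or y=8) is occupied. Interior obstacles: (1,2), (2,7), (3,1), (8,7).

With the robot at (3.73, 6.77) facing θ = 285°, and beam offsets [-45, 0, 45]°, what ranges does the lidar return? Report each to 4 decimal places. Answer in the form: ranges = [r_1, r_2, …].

ranges = [4.3532, 5.9735, 6.0853]

beam 1: φ=-45°, α=240°
  d=(-0.5000,-0.8660)  start (3,6)  tX=1.4600 tY=0.8891  stride 1/|dx|=2.0000 1/|dy|=1.1547
    cross y-line → (3,5), t=0.8891
    cross x-line → (2,5), t=1.4600
    cross y-line → (2,4), t=2.0438
    cross y-line → (2,3), t=3.1985
    cross x-line → (1,3), t=3.4600
    cross y-line → (1,2), t=4.3532 (wall)
  → r_1 = 4.3532
beam 2: φ=0°, α=285°
  d=(0.2588,-0.9659)  start (3,6)  tX=1.0432 tY=0.7972  stride 1/|dx|=3.8637 1/|dy|=1.0353
    cross y-line → (3,5), t=0.7972
    cross x-line → (4,5), t=1.0432
    cross y-line → (4,4), t=1.8324
    cross y-line → (4,3), t=2.8677
    cross y-line → (4,2), t=3.9030
    cross x-line → (5,2), t=4.9069
    cross y-line → (5,1), t=4.9383
    cross y-line → (5,0), t=5.9735 (wall)
  → r_2 = 5.9735
beam 3: φ=45°, α=330°
  d=(0.8660,-0.5000)  start (3,6)  tX=0.3118 tY=1.5400  stride 1/|dx|=1.1547 1/|dy|=2.0000
    cross x-line → (4,6), t=0.3118
    cross x-line → (5,6), t=1.4665
    cross y-line → (5,5), t=1.5400
    cross x-line → (6,5), t=2.6212
    cross y-line → (6,4), t=3.5400
    cross x-line → (7,4), t=3.7759
    cross x-line → (8,4), t=4.9306
    cross y-line → (8,3), t=5.5400
    cross x-line → (9,3), t=6.0853 (wall)
  → r_3 = 6.0853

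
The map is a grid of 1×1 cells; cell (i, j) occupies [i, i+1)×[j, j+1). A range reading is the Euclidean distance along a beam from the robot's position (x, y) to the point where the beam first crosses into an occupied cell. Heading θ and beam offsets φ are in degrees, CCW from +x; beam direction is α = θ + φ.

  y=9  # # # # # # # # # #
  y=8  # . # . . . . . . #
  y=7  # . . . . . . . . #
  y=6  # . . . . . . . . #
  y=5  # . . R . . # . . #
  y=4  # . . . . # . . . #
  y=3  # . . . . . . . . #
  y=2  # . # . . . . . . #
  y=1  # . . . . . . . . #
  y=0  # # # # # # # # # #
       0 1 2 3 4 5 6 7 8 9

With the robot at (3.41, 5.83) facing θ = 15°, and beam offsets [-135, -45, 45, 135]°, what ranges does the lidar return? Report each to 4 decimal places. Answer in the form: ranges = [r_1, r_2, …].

beam 1: φ=-135°, α=240°
  direction (-0.5000, -0.8660); cell (3,5); t to first gridline: x 0.8200, y 0.9584 (then +2.0000 / +1.1547)
    (2,5) via x @ 0.8200
    (2,4) via y @ 0.9584
    (2,3) via y @ 2.1131
    (1,3) via x @ 2.8200
    (1,2) via y @ 3.2678
    (1,1) via y @ 4.4225
    (0,1) via x @ 4.8200  # hit
  → r_1 = 4.8200
beam 2: φ=-45°, α=330°
  direction (0.8660, -0.5000); cell (3,5); t to first gridline: x 0.6813, y 1.6600 (then +1.1547 / +2.0000)
    (4,5) via x @ 0.6813
    (4,4) via y @ 1.6600
    (5,4) via x @ 1.8360  # hit
  → r_2 = 1.8360
beam 3: φ=45°, α=60°
  direction (0.5000, 0.8660); cell (3,5); t to first gridline: x 1.1800, y 0.1963 (then +2.0000 / +1.1547)
    (3,6) via y @ 0.1963
    (4,6) via x @ 1.1800
    (4,7) via y @ 1.3510
    (4,8) via y @ 2.5057
    (5,8) via x @ 3.1800
    (5,9) via y @ 3.6604  # hit
  → r_3 = 3.6604
beam 4: φ=135°, α=150°
  direction (-0.8660, 0.5000); cell (3,5); t to first gridline: x 0.4734, y 0.3400 (then +1.1547 / +2.0000)
    (3,6) via y @ 0.3400
    (2,6) via x @ 0.4734
    (1,6) via x @ 1.6281
    (1,7) via y @ 2.3400
    (0,7) via x @ 2.7828  # hit
  → r_4 = 2.7828

ranges = [4.8200, 1.8360, 3.6604, 2.7828]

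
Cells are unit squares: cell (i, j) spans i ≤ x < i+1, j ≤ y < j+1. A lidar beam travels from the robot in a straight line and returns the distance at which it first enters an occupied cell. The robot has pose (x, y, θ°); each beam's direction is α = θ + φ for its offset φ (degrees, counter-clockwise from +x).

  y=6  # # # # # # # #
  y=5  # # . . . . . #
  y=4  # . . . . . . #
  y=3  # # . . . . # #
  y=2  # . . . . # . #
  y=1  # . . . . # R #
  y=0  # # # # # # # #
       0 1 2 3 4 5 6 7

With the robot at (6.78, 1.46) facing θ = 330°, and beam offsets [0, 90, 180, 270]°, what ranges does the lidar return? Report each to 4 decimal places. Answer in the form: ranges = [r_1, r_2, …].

ranges = [0.2540, 0.4400, 0.9007, 0.5312]

beam 1: φ=0°, α=330°
  direction (0.8660, -0.5000); cell (6,1); t to first gridline: x 0.2540, y 0.9200 (then +1.1547 / +2.0000)
    (7,1) via x @ 0.2540  # hit
  → r_1 = 0.2540
beam 2: φ=90°, α=60°
  direction (0.5000, 0.8660); cell (6,1); t to first gridline: x 0.4400, y 0.6235 (then +2.0000 / +1.1547)
    (7,1) via x @ 0.4400  # hit
  → r_2 = 0.4400
beam 3: φ=180°, α=150°
  direction (-0.8660, 0.5000); cell (6,1); t to first gridline: x 0.9007, y 1.0800 (then +1.1547 / +2.0000)
    (5,1) via x @ 0.9007  # hit
  → r_3 = 0.9007
beam 4: φ=270°, α=240°
  direction (-0.5000, -0.8660); cell (6,1); t to first gridline: x 1.5600, y 0.5312 (then +2.0000 / +1.1547)
    (6,0) via y @ 0.5312  # hit
  → r_4 = 0.5312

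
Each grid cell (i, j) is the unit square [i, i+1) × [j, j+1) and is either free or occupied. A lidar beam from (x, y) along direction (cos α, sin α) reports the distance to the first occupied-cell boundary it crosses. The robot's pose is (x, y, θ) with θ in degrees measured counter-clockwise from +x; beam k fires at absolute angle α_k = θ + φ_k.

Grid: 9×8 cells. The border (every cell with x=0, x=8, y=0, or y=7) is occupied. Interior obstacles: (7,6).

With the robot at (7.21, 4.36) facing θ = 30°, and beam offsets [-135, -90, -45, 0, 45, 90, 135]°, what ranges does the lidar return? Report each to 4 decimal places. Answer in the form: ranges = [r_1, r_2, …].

ranges = [3.4785, 1.5800, 0.8179, 0.9122, 1.6979, 3.0484, 6.4291]

beam 1: φ=-135°, α=255°
  cosα=-0.2588 sinα=-0.9659 | (7,4) | tMaxX 0.8114 tMaxY 0.3727 | tΔX 3.8637 tΔY 1.0353
    t=0.3727 [y] (7,3)
    t=0.8114 [x] (6,3)
    t=1.4080 [y] (6,2)
    t=2.4433 [y] (6,1)
    t=3.4785 [y] (6,0) — stop
  → r_1 = 3.4785
beam 2: φ=-90°, α=300°
  cosα=0.5000 sinα=-0.8660 | (7,4) | tMaxX 1.5800 tMaxY 0.4157 | tΔX 2.0000 tΔY 1.1547
    t=0.4157 [y] (7,3)
    t=1.5704 [y] (7,2)
    t=1.5800 [x] (8,2) — stop
  → r_2 = 1.5800
beam 3: φ=-45°, α=345°
  cosα=0.9659 sinα=-0.2588 | (7,4) | tMaxX 0.8179 tMaxY 1.3909 | tΔX 1.0353 tΔY 3.8637
    t=0.8179 [x] (8,4) — stop
  → r_3 = 0.8179
beam 4: φ=0°, α=30°
  cosα=0.8660 sinα=0.5000 | (7,4) | tMaxX 0.9122 tMaxY 1.2800 | tΔX 1.1547 tΔY 2.0000
    t=0.9122 [x] (8,4) — stop
  → r_4 = 0.9122
beam 5: φ=45°, α=75°
  cosα=0.2588 sinα=0.9659 | (7,4) | tMaxX 3.0523 tMaxY 0.6626 | tΔX 3.8637 tΔY 1.0353
    t=0.6626 [y] (7,5)
    t=1.6979 [y] (7,6) — stop
  → r_5 = 1.6979
beam 6: φ=90°, α=120°
  cosα=-0.5000 sinα=0.8660 | (7,4) | tMaxX 0.4200 tMaxY 0.7390 | tΔX 2.0000 tΔY 1.1547
    t=0.4200 [x] (6,4)
    t=0.7390 [y] (6,5)
    t=1.8937 [y] (6,6)
    t=2.4200 [x] (5,6)
    t=3.0484 [y] (5,7) — stop
  → r_6 = 3.0484
beam 7: φ=135°, α=165°
  cosα=-0.9659 sinα=0.2588 | (7,4) | tMaxX 0.2174 tMaxY 2.4728 | tΔX 1.0353 tΔY 3.8637
    t=0.2174 [x] (6,4)
    t=1.2527 [x] (5,4)
    t=2.2880 [x] (4,4)
    t=2.4728 [y] (4,5)
    t=3.3232 [x] (3,5)
    t=4.3585 [x] (2,5)
    t=5.3938 [x] (1,5)
    t=6.3365 [y] (1,6)
    t=6.4291 [x] (0,6) — stop
  → r_7 = 6.4291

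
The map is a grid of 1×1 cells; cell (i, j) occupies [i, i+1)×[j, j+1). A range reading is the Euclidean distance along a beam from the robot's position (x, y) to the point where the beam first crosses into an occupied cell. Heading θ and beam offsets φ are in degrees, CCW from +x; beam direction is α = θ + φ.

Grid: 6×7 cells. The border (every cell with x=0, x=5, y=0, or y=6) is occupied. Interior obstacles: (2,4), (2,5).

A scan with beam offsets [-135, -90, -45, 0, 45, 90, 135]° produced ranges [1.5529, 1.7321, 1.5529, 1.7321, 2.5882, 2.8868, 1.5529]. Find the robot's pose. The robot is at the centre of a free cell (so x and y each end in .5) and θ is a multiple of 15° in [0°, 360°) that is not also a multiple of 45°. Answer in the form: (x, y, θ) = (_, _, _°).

Enumerate (i+0.5, j+0.5, θ) over the 18 free cells and 16 admissible headings. For each, cast all 7 beams and compare to the given ranges.
  (4.5, 3.5, 210°): beam 1 = 1.9319 ≠ 1.5529 ✗
  (3.5, 4.5, 300°): beam 1 = 0.5176 ≠ 1.5529 ✗
  (3.5, 4.5, 240°): beam 2 = 0.5774 ≠ 1.7321 ✗
  (1.5, 2.5, 15°): beam 1 = 1.0000 ≠ 1.5529 ✗
  …
  (2.5, 2.5, 300°): r_1=1.5529, r_2=1.7321, r_3=1.5529, r_4=1.7321, r_5=2.5882, r_6=2.8868, r_7=1.5529 — all match ✓
No second candidate reproduces the full scan.

(x, y, θ) = (2.5, 2.5, 300°)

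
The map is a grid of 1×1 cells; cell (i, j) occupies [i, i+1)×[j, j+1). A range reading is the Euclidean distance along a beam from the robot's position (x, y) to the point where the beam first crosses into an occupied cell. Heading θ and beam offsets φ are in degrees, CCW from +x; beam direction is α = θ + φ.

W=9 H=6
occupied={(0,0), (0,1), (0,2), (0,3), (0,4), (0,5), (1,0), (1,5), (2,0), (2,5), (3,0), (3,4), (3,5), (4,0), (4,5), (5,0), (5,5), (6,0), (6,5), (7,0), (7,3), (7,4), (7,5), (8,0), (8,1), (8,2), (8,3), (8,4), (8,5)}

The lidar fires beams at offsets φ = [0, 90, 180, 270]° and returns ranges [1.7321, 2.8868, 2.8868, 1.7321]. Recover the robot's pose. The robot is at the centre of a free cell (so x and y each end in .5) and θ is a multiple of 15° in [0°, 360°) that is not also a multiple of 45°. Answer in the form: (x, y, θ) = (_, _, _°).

Enumerate (i+0.5, j+0.5, θ) over the 25 free cells and 16 admissible headings. For each, cast all 4 beams and compare to the given ranges.
  (2.5, 3.5, 345°): beam 1 = 5.6940 ≠ 1.7321 ✗
  (7.5, 1.5, 30°): beam 1 = 0.5774 ≠ 1.7321 ✗
  (7.5, 1.5, 240°): beam 1 = 0.5774 ≠ 1.7321 ✗
  (7.5, 2.5, 240°): beam 2 = 0.5774 ≠ 2.8868 ✗
  …
  (5.5, 3.5, 150°): r_1=1.7321, r_2=2.8868, r_3=2.8868, r_4=1.7321 — all match ✓
Only this pose fits every beam.

(x, y, θ) = (5.5, 3.5, 150°)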